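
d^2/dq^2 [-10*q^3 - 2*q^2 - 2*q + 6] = -60*q - 4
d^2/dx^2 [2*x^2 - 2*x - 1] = 4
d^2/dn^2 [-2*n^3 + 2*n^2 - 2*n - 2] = 4 - 12*n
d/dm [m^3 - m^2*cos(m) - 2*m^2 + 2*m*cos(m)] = m^2*sin(m) + 3*m^2 - 2*sqrt(2)*m*sin(m + pi/4) - 4*m + 2*cos(m)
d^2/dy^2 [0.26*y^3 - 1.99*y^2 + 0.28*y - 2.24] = 1.56*y - 3.98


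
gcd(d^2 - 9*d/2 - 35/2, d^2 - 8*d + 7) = d - 7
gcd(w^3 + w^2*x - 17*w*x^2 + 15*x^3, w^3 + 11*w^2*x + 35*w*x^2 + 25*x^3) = w + 5*x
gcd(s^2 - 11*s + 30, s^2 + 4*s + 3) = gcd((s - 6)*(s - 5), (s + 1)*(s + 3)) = 1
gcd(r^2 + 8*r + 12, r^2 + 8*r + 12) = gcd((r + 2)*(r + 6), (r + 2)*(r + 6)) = r^2 + 8*r + 12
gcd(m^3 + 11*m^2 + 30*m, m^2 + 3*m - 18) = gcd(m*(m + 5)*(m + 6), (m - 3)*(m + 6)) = m + 6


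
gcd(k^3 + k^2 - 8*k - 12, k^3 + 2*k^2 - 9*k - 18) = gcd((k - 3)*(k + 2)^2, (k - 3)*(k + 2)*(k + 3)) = k^2 - k - 6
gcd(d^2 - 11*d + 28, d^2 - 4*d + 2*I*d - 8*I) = d - 4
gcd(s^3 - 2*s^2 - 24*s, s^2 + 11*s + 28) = s + 4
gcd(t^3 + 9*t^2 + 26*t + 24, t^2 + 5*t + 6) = t^2 + 5*t + 6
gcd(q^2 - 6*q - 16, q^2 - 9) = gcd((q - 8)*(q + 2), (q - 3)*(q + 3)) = 1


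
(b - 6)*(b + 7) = b^2 + b - 42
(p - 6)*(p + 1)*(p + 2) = p^3 - 3*p^2 - 16*p - 12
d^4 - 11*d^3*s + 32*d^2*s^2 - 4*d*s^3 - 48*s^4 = (d - 6*s)*(d - 4*s)*(d - 2*s)*(d + s)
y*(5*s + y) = 5*s*y + y^2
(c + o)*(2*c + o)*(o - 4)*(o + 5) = 2*c^2*o^2 + 2*c^2*o - 40*c^2 + 3*c*o^3 + 3*c*o^2 - 60*c*o + o^4 + o^3 - 20*o^2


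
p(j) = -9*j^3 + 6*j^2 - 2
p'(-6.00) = -1044.00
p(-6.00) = 2158.00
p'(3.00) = -207.00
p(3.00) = -191.00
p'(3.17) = -233.28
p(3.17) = -228.40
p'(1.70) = -57.63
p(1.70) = -28.88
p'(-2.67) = -224.52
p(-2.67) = 212.08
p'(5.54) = -762.19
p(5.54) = -1348.13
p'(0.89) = -10.71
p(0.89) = -3.59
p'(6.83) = -1177.56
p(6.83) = -2589.61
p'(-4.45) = -588.07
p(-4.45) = 909.91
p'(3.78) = -340.43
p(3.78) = -402.36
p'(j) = -27*j^2 + 12*j = 3*j*(4 - 9*j)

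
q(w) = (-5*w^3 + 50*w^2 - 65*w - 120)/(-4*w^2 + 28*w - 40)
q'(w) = (8*w - 28)*(-5*w^3 + 50*w^2 - 65*w - 120)/(-4*w^2 + 28*w - 40)^2 + (-15*w^2 + 100*w - 65)/(-4*w^2 + 28*w - 40) = 5*(w^4 - 14*w^3 + 87*w^2 - 248*w + 298)/(4*(w^4 - 14*w^3 + 69*w^2 - 140*w + 100))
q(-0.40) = 1.65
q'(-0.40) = 3.07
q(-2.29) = -2.81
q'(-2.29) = 1.94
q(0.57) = 5.59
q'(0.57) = 5.68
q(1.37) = 14.00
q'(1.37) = 21.28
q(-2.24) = -2.71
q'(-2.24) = 1.95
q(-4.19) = -6.14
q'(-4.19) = 1.62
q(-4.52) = -6.67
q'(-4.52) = 1.59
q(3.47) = 5.29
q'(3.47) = 11.13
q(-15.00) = -21.31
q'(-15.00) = 1.31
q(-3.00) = -4.12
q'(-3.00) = 1.78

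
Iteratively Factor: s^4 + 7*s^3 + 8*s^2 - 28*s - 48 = (s + 4)*(s^3 + 3*s^2 - 4*s - 12) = (s - 2)*(s + 4)*(s^2 + 5*s + 6) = (s - 2)*(s + 3)*(s + 4)*(s + 2)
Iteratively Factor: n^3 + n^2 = (n)*(n^2 + n) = n^2*(n + 1)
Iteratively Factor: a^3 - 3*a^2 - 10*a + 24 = (a + 3)*(a^2 - 6*a + 8) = (a - 2)*(a + 3)*(a - 4)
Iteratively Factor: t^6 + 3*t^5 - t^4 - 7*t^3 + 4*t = (t + 2)*(t^5 + t^4 - 3*t^3 - t^2 + 2*t) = (t + 2)^2*(t^4 - t^3 - t^2 + t) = (t - 1)*(t + 2)^2*(t^3 - t) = t*(t - 1)*(t + 2)^2*(t^2 - 1) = t*(t - 1)*(t + 1)*(t + 2)^2*(t - 1)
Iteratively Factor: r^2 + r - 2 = (r - 1)*(r + 2)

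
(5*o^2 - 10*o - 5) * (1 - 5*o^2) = -25*o^4 + 50*o^3 + 30*o^2 - 10*o - 5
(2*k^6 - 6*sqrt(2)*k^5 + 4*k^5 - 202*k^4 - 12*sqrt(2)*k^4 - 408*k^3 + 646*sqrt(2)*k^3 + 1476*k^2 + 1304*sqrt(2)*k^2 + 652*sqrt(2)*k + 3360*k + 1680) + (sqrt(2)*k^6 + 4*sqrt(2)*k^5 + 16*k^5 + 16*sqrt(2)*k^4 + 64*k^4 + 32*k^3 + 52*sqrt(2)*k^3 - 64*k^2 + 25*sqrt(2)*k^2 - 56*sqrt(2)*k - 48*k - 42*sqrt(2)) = sqrt(2)*k^6 + 2*k^6 - 2*sqrt(2)*k^5 + 20*k^5 - 138*k^4 + 4*sqrt(2)*k^4 - 376*k^3 + 698*sqrt(2)*k^3 + 1412*k^2 + 1329*sqrt(2)*k^2 + 596*sqrt(2)*k + 3312*k - 42*sqrt(2) + 1680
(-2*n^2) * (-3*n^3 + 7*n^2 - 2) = 6*n^5 - 14*n^4 + 4*n^2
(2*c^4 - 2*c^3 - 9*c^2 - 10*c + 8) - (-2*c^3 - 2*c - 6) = 2*c^4 - 9*c^2 - 8*c + 14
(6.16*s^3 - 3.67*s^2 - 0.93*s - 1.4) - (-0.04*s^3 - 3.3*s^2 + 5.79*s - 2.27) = 6.2*s^3 - 0.37*s^2 - 6.72*s + 0.87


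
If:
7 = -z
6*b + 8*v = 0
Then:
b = -4*v/3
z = -7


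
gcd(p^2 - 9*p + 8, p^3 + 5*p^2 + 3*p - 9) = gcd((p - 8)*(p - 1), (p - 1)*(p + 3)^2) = p - 1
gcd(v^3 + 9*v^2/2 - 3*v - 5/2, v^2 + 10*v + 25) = v + 5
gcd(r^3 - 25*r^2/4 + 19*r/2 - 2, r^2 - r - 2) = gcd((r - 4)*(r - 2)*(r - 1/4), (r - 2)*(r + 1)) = r - 2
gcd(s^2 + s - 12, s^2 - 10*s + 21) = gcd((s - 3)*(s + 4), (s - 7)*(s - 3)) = s - 3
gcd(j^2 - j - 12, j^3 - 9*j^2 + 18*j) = 1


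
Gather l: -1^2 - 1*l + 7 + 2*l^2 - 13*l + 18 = 2*l^2 - 14*l + 24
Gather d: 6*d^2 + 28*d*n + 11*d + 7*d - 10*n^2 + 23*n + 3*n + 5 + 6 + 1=6*d^2 + d*(28*n + 18) - 10*n^2 + 26*n + 12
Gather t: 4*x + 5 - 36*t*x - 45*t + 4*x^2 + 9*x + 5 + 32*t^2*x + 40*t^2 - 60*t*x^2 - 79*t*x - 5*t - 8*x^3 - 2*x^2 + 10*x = t^2*(32*x + 40) + t*(-60*x^2 - 115*x - 50) - 8*x^3 + 2*x^2 + 23*x + 10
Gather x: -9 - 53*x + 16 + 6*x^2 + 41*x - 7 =6*x^2 - 12*x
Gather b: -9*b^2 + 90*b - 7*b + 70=-9*b^2 + 83*b + 70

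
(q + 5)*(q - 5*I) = q^2 + 5*q - 5*I*q - 25*I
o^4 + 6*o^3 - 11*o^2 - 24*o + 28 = (o - 2)*(o - 1)*(o + 2)*(o + 7)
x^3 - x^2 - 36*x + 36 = (x - 6)*(x - 1)*(x + 6)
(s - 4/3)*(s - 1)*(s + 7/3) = s^3 - 37*s/9 + 28/9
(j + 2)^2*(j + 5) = j^3 + 9*j^2 + 24*j + 20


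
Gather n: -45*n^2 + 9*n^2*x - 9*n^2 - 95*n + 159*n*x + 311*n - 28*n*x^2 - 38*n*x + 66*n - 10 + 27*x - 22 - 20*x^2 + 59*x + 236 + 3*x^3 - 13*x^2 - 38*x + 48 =n^2*(9*x - 54) + n*(-28*x^2 + 121*x + 282) + 3*x^3 - 33*x^2 + 48*x + 252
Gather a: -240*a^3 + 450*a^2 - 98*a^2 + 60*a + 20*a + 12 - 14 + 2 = -240*a^3 + 352*a^2 + 80*a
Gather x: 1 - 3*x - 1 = -3*x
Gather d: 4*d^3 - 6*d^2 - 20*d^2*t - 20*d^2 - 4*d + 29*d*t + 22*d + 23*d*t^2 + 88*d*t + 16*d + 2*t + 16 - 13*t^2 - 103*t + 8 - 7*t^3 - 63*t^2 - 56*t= 4*d^3 + d^2*(-20*t - 26) + d*(23*t^2 + 117*t + 34) - 7*t^3 - 76*t^2 - 157*t + 24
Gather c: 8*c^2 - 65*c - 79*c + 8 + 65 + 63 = 8*c^2 - 144*c + 136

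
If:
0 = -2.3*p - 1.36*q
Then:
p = -0.591304347826087*q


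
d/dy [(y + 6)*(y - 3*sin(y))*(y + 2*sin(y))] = (y + 6)*(y - 3*sin(y))*(2*cos(y) + 1) - (y + 6)*(y + 2*sin(y))*(3*cos(y) - 1) + (y - 3*sin(y))*(y + 2*sin(y))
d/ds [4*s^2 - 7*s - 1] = 8*s - 7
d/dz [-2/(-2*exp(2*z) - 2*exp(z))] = (-2*exp(z) - 1)*exp(-z)/(exp(z) + 1)^2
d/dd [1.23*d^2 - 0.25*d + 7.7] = 2.46*d - 0.25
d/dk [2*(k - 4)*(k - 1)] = 4*k - 10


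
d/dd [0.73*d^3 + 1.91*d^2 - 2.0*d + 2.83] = 2.19*d^2 + 3.82*d - 2.0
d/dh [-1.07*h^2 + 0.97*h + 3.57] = 0.97 - 2.14*h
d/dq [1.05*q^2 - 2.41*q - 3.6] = 2.1*q - 2.41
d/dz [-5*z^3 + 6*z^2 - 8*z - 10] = -15*z^2 + 12*z - 8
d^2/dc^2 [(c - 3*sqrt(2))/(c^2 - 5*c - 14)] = 2*(-(c - 3*sqrt(2))*(2*c - 5)^2 + (-3*c + 3*sqrt(2) + 5)*(-c^2 + 5*c + 14))/(-c^2 + 5*c + 14)^3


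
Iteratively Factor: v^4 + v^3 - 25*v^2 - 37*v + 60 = (v + 4)*(v^3 - 3*v^2 - 13*v + 15) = (v + 3)*(v + 4)*(v^2 - 6*v + 5) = (v - 5)*(v + 3)*(v + 4)*(v - 1)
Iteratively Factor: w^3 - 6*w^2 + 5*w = (w - 1)*(w^2 - 5*w) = w*(w - 1)*(w - 5)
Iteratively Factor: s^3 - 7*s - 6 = (s + 1)*(s^2 - s - 6) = (s - 3)*(s + 1)*(s + 2)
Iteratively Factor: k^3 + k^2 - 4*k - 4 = (k - 2)*(k^2 + 3*k + 2) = (k - 2)*(k + 1)*(k + 2)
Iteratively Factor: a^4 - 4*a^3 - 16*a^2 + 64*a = (a + 4)*(a^3 - 8*a^2 + 16*a) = (a - 4)*(a + 4)*(a^2 - 4*a) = a*(a - 4)*(a + 4)*(a - 4)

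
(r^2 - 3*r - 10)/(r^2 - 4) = (r - 5)/(r - 2)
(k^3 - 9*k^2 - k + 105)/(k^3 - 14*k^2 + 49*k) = (k^2 - 2*k - 15)/(k*(k - 7))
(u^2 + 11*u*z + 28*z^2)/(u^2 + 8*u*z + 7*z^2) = (u + 4*z)/(u + z)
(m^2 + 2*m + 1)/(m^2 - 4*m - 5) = (m + 1)/(m - 5)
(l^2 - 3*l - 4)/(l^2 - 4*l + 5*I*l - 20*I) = (l + 1)/(l + 5*I)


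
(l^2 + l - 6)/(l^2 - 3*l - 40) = (-l^2 - l + 6)/(-l^2 + 3*l + 40)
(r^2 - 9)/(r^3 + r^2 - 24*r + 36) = (r + 3)/(r^2 + 4*r - 12)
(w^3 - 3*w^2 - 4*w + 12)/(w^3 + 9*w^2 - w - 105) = (w^2 - 4)/(w^2 + 12*w + 35)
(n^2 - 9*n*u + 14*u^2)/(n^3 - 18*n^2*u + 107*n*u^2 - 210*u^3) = (n - 2*u)/(n^2 - 11*n*u + 30*u^2)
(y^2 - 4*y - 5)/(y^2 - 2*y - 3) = (y - 5)/(y - 3)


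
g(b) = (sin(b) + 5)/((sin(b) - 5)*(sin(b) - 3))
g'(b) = cos(b)/((sin(b) - 5)*(sin(b) - 3)) - (sin(b) + 5)*cos(b)/((sin(b) - 5)*(sin(b) - 3)^2) - (sin(b) + 5)*cos(b)/((sin(b) - 5)^2*(sin(b) - 3)) = (-10*sin(b) + cos(b)^2 + 54)*cos(b)/((sin(b) - 5)^2*(sin(b) - 3)^2)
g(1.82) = 0.73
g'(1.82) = -0.16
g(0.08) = 0.35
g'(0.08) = 0.26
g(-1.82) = 0.17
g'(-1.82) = -0.03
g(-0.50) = 0.24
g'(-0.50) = 0.14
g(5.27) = 0.18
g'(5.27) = 0.07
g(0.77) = 0.57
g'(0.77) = 0.35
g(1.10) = 0.68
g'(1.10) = 0.27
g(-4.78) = 0.75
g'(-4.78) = 0.05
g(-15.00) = 0.21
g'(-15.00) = -0.11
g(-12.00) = 0.50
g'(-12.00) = 0.34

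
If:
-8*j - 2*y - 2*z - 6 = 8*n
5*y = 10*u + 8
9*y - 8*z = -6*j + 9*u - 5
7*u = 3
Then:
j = 4*z/3 - 407/105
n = 211/84 - 19*z/12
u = 3/7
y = 86/35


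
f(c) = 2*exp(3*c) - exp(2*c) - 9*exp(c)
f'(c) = 6*exp(3*c) - 2*exp(2*c) - 9*exp(c)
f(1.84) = 402.95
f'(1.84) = 1361.85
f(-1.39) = -2.27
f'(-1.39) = -2.27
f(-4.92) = -0.07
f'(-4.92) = -0.07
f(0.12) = -8.55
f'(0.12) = -4.09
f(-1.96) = -1.28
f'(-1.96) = -1.29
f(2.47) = 3058.68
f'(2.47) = 9528.62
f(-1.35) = -2.37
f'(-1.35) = -2.36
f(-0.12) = -7.37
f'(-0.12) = -5.37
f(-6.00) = -0.02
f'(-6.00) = -0.02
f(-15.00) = 0.00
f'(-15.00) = 0.00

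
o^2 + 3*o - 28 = (o - 4)*(o + 7)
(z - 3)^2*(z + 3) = z^3 - 3*z^2 - 9*z + 27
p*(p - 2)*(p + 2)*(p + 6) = p^4 + 6*p^3 - 4*p^2 - 24*p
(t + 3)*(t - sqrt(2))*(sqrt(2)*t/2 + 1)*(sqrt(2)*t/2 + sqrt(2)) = t^4/2 + 5*t^3/2 + 2*t^2 - 5*t - 6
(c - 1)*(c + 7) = c^2 + 6*c - 7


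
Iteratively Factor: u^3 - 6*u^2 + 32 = (u + 2)*(u^2 - 8*u + 16) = (u - 4)*(u + 2)*(u - 4)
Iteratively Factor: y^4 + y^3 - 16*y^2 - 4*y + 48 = (y + 4)*(y^3 - 3*y^2 - 4*y + 12) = (y + 2)*(y + 4)*(y^2 - 5*y + 6) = (y - 2)*(y + 2)*(y + 4)*(y - 3)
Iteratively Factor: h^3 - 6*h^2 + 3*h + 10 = (h + 1)*(h^2 - 7*h + 10) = (h - 5)*(h + 1)*(h - 2)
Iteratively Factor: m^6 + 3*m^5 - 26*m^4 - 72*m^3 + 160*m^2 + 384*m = (m - 4)*(m^5 + 7*m^4 + 2*m^3 - 64*m^2 - 96*m) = m*(m - 4)*(m^4 + 7*m^3 + 2*m^2 - 64*m - 96) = m*(m - 4)*(m + 4)*(m^3 + 3*m^2 - 10*m - 24) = m*(m - 4)*(m + 4)^2*(m^2 - m - 6) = m*(m - 4)*(m + 2)*(m + 4)^2*(m - 3)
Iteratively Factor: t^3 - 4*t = (t + 2)*(t^2 - 2*t) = (t - 2)*(t + 2)*(t)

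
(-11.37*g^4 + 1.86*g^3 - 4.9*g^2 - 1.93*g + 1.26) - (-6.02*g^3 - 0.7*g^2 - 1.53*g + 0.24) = -11.37*g^4 + 7.88*g^3 - 4.2*g^2 - 0.4*g + 1.02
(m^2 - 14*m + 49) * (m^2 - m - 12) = m^4 - 15*m^3 + 51*m^2 + 119*m - 588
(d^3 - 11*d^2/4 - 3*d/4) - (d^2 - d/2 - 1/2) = d^3 - 15*d^2/4 - d/4 + 1/2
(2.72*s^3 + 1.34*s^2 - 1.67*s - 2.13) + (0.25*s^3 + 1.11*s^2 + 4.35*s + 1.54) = 2.97*s^3 + 2.45*s^2 + 2.68*s - 0.59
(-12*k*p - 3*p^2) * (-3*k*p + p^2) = 36*k^2*p^2 - 3*k*p^3 - 3*p^4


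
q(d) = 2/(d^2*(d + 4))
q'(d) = -2/(d^2*(d + 4)^2) - 4/(d^3*(d + 4))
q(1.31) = 0.22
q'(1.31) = -0.38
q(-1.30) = 0.44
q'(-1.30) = 0.51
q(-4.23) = -0.49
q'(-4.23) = -2.34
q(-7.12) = -0.01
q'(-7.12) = -0.01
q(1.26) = 0.24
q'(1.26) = -0.43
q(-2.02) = 0.25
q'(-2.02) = 0.12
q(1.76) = 0.11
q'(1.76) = -0.15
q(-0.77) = 1.04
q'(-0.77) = 2.39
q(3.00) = 0.03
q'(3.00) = -0.03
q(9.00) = 0.00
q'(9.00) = 0.00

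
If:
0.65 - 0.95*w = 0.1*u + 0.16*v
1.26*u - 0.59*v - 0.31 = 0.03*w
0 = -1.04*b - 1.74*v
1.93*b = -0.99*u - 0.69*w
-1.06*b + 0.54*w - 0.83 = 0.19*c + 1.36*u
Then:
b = -0.41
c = -3.06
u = 0.37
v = 0.24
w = 0.60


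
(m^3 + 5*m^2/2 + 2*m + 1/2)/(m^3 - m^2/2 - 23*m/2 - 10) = (2*m^2 + 3*m + 1)/(2*m^2 - 3*m - 20)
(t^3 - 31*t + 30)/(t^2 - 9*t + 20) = (t^2 + 5*t - 6)/(t - 4)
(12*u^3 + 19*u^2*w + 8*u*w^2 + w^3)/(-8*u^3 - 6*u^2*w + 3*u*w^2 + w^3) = (-3*u - w)/(2*u - w)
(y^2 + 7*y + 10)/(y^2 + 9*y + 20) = (y + 2)/(y + 4)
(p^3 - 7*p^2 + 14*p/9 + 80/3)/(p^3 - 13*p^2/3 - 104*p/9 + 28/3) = (9*p^2 - 9*p - 40)/(9*p^2 + 15*p - 14)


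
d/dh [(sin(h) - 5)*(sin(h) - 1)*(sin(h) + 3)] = (3*sin(h)^2 - 6*sin(h) - 13)*cos(h)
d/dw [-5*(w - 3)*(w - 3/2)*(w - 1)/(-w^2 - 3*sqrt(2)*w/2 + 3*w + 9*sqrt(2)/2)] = 5*(4*w^2 + 12*sqrt(2)*w - 15*sqrt(2) - 6)/(2*(2*w^2 + 6*sqrt(2)*w + 9))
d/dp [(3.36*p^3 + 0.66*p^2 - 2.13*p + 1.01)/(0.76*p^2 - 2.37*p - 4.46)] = (2.5536*p^4 - 15.9264*p^3 - 44.9022*p^2 - 7.4224*p + 11.8935)/(0.5776*p^4 - 3.6024*p^3 - 1.1623*p^2 + 21.1404*p + 19.8916)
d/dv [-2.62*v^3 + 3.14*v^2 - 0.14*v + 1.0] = -7.86*v^2 + 6.28*v - 0.14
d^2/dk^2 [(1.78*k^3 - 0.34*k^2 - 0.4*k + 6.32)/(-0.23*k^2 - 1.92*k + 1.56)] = (1.11022302462516e-16*k^5 - 14.65888*k^3 + 30.71472*k^2 - 41.8752*k - 47.08032)/(0.012167*k^6 + 0.304704*k^5 + 2.296044*k^4 + 2.944512*k^3 - 15.573168*k^2 + 14.017536*k - 3.796416)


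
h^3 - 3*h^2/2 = h^2*(h - 3/2)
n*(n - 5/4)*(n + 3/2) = n^3 + n^2/4 - 15*n/8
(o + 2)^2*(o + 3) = o^3 + 7*o^2 + 16*o + 12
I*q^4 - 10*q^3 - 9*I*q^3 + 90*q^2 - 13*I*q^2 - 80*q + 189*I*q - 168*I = (q - 8)*(q + 3*I)*(q + 7*I)*(I*q - I)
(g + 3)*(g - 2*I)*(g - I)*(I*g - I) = I*g^4 + 3*g^3 + 2*I*g^3 + 6*g^2 - 5*I*g^2 - 9*g - 4*I*g + 6*I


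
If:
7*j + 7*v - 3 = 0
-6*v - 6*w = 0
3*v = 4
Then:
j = -19/21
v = 4/3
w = -4/3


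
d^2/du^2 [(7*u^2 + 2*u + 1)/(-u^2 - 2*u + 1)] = 8*(3*u^3 - 6*u^2 - 3*u - 4)/(u^6 + 6*u^5 + 9*u^4 - 4*u^3 - 9*u^2 + 6*u - 1)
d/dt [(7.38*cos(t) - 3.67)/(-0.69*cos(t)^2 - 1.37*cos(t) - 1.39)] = (-5.0922*cos(t)^2 + 5.0646*cos(t) + 15.2861)*sin(t)/(0.4761*cos(t)^4 + 1.8906*cos(t)^3 + 3.7951*cos(t)^2 + 3.8086*cos(t) + 1.9321)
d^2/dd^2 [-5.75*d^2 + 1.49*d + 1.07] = -11.5000000000000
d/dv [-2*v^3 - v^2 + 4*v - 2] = -6*v^2 - 2*v + 4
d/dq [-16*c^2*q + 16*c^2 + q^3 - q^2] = -16*c^2 + 3*q^2 - 2*q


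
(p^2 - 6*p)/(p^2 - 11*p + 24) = p*(p - 6)/(p^2 - 11*p + 24)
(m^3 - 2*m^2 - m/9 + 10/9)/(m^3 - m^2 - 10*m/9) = (m - 1)/m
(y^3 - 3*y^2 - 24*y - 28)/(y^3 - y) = (y^3 - 3*y^2 - 24*y - 28)/(y^3 - y)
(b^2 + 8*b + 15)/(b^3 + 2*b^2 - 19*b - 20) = (b + 3)/(b^2 - 3*b - 4)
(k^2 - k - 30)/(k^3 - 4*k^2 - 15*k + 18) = (k + 5)/(k^2 + 2*k - 3)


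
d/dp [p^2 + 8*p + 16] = 2*p + 8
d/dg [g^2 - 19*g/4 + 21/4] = 2*g - 19/4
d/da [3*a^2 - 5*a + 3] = 6*a - 5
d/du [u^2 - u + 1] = 2*u - 1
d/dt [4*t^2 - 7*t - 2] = 8*t - 7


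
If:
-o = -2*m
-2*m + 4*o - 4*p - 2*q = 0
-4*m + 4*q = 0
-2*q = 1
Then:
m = -1/2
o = -1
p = -1/2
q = -1/2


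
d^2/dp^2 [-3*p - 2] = 0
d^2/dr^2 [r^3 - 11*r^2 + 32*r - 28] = 6*r - 22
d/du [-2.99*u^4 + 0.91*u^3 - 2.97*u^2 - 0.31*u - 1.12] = -11.96*u^3 + 2.73*u^2 - 5.94*u - 0.31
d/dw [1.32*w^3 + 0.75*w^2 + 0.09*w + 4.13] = 3.96*w^2 + 1.5*w + 0.09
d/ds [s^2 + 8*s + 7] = 2*s + 8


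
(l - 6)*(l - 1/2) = l^2 - 13*l/2 + 3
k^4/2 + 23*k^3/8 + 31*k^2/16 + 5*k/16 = k*(k/2 + 1/4)*(k + 1/4)*(k + 5)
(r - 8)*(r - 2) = r^2 - 10*r + 16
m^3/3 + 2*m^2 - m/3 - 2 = (m/3 + 1/3)*(m - 1)*(m + 6)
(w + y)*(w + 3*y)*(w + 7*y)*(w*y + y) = w^4*y + 11*w^3*y^2 + w^3*y + 31*w^2*y^3 + 11*w^2*y^2 + 21*w*y^4 + 31*w*y^3 + 21*y^4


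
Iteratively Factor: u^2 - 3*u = (u - 3)*(u)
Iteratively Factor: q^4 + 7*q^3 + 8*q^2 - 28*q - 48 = (q - 2)*(q^3 + 9*q^2 + 26*q + 24) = (q - 2)*(q + 4)*(q^2 + 5*q + 6) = (q - 2)*(q + 2)*(q + 4)*(q + 3)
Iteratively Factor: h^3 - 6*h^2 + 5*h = (h)*(h^2 - 6*h + 5) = h*(h - 1)*(h - 5)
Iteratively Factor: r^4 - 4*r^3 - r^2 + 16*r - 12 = (r - 3)*(r^3 - r^2 - 4*r + 4) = (r - 3)*(r + 2)*(r^2 - 3*r + 2) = (r - 3)*(r - 2)*(r + 2)*(r - 1)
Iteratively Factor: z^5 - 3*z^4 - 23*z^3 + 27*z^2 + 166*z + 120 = (z + 1)*(z^4 - 4*z^3 - 19*z^2 + 46*z + 120) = (z - 5)*(z + 1)*(z^3 + z^2 - 14*z - 24) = (z - 5)*(z + 1)*(z + 3)*(z^2 - 2*z - 8) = (z - 5)*(z + 1)*(z + 2)*(z + 3)*(z - 4)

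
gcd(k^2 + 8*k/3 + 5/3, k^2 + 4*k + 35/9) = k + 5/3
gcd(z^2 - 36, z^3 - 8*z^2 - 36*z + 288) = z^2 - 36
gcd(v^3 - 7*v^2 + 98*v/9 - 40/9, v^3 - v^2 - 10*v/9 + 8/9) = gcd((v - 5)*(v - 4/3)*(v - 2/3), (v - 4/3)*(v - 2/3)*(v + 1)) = v^2 - 2*v + 8/9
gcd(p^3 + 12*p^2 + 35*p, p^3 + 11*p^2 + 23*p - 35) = p^2 + 12*p + 35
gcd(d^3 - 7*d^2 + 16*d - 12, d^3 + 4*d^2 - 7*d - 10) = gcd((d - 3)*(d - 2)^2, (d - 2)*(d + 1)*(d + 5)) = d - 2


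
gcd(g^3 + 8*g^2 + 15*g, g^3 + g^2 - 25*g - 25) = g + 5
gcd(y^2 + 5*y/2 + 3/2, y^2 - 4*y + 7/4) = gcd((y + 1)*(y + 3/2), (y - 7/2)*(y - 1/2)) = 1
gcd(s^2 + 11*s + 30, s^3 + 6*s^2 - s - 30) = s + 5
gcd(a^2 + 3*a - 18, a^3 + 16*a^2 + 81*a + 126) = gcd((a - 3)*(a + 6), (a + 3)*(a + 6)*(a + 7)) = a + 6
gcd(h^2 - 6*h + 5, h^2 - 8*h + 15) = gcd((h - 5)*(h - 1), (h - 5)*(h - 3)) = h - 5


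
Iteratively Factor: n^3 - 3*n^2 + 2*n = (n - 1)*(n^2 - 2*n) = (n - 2)*(n - 1)*(n)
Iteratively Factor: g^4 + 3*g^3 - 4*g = (g)*(g^3 + 3*g^2 - 4) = g*(g + 2)*(g^2 + g - 2) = g*(g - 1)*(g + 2)*(g + 2)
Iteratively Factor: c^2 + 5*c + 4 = (c + 4)*(c + 1)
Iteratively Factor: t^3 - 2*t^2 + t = (t - 1)*(t^2 - t) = t*(t - 1)*(t - 1)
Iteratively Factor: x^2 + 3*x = (x + 3)*(x)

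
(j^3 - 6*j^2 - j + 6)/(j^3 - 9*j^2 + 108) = (j^2 - 1)/(j^2 - 3*j - 18)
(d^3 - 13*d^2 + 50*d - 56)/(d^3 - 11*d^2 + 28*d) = (d - 2)/d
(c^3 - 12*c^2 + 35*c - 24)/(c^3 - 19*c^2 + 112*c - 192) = (c - 1)/(c - 8)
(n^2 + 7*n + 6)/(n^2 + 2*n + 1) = (n + 6)/(n + 1)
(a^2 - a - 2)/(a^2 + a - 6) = (a + 1)/(a + 3)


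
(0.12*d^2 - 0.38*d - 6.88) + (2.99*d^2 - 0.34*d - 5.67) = 3.11*d^2 - 0.72*d - 12.55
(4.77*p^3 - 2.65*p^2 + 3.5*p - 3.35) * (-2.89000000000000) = -13.7853*p^3 + 7.6585*p^2 - 10.115*p + 9.6815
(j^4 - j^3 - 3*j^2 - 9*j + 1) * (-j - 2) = -j^5 - j^4 + 5*j^3 + 15*j^2 + 17*j - 2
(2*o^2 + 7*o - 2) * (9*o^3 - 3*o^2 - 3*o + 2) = 18*o^5 + 57*o^4 - 45*o^3 - 11*o^2 + 20*o - 4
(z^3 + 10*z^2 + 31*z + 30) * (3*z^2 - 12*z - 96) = 3*z^5 + 18*z^4 - 123*z^3 - 1242*z^2 - 3336*z - 2880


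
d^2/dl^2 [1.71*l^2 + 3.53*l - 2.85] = 3.42000000000000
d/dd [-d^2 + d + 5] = 1 - 2*d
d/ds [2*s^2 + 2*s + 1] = 4*s + 2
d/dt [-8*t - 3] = -8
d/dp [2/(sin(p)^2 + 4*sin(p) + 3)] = -4*(sin(p) + 2)*cos(p)/(sin(p)^2 + 4*sin(p) + 3)^2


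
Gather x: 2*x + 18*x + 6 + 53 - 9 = 20*x + 50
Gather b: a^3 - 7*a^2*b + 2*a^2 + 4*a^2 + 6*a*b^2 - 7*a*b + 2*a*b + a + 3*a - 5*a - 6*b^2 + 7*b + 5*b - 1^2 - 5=a^3 + 6*a^2 - a + b^2*(6*a - 6) + b*(-7*a^2 - 5*a + 12) - 6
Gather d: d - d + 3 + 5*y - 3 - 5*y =0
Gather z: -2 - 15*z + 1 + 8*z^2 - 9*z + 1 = 8*z^2 - 24*z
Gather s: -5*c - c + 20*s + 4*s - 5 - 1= -6*c + 24*s - 6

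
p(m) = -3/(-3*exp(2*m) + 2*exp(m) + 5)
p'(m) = -3*(6*exp(2*m) - 2*exp(m))/(-3*exp(2*m) + 2*exp(m) + 5)^2 = (6 - 18*exp(m))*exp(m)/(-3*exp(2*m) + 2*exp(m) + 5)^2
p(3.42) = 0.00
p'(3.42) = -0.00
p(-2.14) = -0.58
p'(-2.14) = 0.02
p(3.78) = 0.00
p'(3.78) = -0.00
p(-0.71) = -0.57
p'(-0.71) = -0.05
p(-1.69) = -0.57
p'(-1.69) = 0.02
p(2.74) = 0.00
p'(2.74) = -0.01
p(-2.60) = -0.58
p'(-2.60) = 0.01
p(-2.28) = -0.58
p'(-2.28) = 0.02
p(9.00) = 0.00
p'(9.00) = 0.00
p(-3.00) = -0.59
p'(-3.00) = 0.01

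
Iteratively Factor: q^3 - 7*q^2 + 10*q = (q - 5)*(q^2 - 2*q) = q*(q - 5)*(q - 2)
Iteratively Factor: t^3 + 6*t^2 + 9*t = (t + 3)*(t^2 + 3*t) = (t + 3)^2*(t)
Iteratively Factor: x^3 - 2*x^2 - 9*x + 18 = (x - 2)*(x^2 - 9) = (x - 2)*(x + 3)*(x - 3)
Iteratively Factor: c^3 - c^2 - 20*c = (c - 5)*(c^2 + 4*c) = (c - 5)*(c + 4)*(c)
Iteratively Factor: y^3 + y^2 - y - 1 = (y - 1)*(y^2 + 2*y + 1) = (y - 1)*(y + 1)*(y + 1)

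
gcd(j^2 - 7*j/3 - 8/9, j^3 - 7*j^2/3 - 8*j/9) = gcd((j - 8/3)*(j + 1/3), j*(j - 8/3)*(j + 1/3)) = j^2 - 7*j/3 - 8/9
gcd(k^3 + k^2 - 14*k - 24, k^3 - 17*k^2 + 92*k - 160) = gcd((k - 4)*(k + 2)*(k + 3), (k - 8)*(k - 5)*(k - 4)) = k - 4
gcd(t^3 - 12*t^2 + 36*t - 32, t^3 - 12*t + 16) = t^2 - 4*t + 4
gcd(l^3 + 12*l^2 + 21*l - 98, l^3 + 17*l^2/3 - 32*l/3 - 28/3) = l^2 + 5*l - 14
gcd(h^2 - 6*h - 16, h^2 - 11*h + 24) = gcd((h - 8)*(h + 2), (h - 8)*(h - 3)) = h - 8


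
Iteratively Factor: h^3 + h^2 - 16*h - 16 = (h + 1)*(h^2 - 16) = (h + 1)*(h + 4)*(h - 4)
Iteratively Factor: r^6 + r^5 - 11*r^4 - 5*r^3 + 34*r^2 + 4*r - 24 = (r - 2)*(r^5 + 3*r^4 - 5*r^3 - 15*r^2 + 4*r + 12) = (r - 2)*(r + 3)*(r^4 - 5*r^2 + 4) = (r - 2)*(r + 2)*(r + 3)*(r^3 - 2*r^2 - r + 2) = (r - 2)*(r + 1)*(r + 2)*(r + 3)*(r^2 - 3*r + 2) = (r - 2)^2*(r + 1)*(r + 2)*(r + 3)*(r - 1)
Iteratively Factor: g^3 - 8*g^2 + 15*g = (g - 5)*(g^2 - 3*g) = (g - 5)*(g - 3)*(g)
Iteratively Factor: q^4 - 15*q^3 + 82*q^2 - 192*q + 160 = (q - 5)*(q^3 - 10*q^2 + 32*q - 32) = (q - 5)*(q - 2)*(q^2 - 8*q + 16) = (q - 5)*(q - 4)*(q - 2)*(q - 4)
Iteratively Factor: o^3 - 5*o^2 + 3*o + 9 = (o - 3)*(o^2 - 2*o - 3) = (o - 3)*(o + 1)*(o - 3)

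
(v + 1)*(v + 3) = v^2 + 4*v + 3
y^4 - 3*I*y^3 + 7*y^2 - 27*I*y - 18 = (y - 3*I)*(y - 2*I)*(y - I)*(y + 3*I)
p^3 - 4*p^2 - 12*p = p*(p - 6)*(p + 2)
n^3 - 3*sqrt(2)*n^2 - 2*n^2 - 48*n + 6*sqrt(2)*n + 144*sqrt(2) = (n - 8)*(n + 6)*(n - 3*sqrt(2))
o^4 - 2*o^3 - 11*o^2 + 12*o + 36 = (o - 3)^2*(o + 2)^2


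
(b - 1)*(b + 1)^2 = b^3 + b^2 - b - 1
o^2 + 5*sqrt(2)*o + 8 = (o + sqrt(2))*(o + 4*sqrt(2))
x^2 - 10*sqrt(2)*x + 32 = (x - 8*sqrt(2))*(x - 2*sqrt(2))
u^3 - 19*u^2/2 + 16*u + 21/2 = (u - 7)*(u - 3)*(u + 1/2)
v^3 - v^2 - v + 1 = (v - 1)^2*(v + 1)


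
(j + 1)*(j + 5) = j^2 + 6*j + 5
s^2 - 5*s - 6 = (s - 6)*(s + 1)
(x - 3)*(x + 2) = x^2 - x - 6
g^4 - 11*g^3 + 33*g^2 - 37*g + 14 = (g - 7)*(g - 2)*(g - 1)^2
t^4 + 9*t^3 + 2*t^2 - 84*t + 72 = (t - 2)*(t - 1)*(t + 6)^2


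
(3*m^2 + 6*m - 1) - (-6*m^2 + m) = 9*m^2 + 5*m - 1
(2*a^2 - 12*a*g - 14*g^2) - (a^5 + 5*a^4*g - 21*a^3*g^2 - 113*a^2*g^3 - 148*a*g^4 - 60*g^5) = -a^5 - 5*a^4*g + 21*a^3*g^2 + 113*a^2*g^3 + 2*a^2 + 148*a*g^4 - 12*a*g + 60*g^5 - 14*g^2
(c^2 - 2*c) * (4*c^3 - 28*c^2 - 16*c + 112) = 4*c^5 - 36*c^4 + 40*c^3 + 144*c^2 - 224*c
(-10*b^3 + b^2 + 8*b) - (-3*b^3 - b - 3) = -7*b^3 + b^2 + 9*b + 3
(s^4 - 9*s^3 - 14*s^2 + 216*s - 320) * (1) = s^4 - 9*s^3 - 14*s^2 + 216*s - 320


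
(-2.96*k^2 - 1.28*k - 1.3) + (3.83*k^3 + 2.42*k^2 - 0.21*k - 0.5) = 3.83*k^3 - 0.54*k^2 - 1.49*k - 1.8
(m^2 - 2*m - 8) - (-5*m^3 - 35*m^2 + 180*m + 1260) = 5*m^3 + 36*m^2 - 182*m - 1268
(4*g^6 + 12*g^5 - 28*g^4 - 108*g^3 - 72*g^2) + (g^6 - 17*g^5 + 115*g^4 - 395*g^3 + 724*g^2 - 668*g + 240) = 5*g^6 - 5*g^5 + 87*g^4 - 503*g^3 + 652*g^2 - 668*g + 240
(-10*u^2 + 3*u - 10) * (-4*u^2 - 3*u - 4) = 40*u^4 + 18*u^3 + 71*u^2 + 18*u + 40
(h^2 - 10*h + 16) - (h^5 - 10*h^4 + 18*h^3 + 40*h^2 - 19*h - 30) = -h^5 + 10*h^4 - 18*h^3 - 39*h^2 + 9*h + 46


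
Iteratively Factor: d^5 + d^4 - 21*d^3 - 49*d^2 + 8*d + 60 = (d + 2)*(d^4 - d^3 - 19*d^2 - 11*d + 30) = (d - 1)*(d + 2)*(d^3 - 19*d - 30) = (d - 5)*(d - 1)*(d + 2)*(d^2 + 5*d + 6) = (d - 5)*(d - 1)*(d + 2)*(d + 3)*(d + 2)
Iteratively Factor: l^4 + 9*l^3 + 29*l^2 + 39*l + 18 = (l + 1)*(l^3 + 8*l^2 + 21*l + 18) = (l + 1)*(l + 3)*(l^2 + 5*l + 6) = (l + 1)*(l + 2)*(l + 3)*(l + 3)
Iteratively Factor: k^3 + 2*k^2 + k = (k)*(k^2 + 2*k + 1) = k*(k + 1)*(k + 1)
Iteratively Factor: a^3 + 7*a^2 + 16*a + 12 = (a + 3)*(a^2 + 4*a + 4) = (a + 2)*(a + 3)*(a + 2)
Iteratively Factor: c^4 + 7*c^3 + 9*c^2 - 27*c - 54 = (c + 3)*(c^3 + 4*c^2 - 3*c - 18) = (c + 3)^2*(c^2 + c - 6) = (c + 3)^3*(c - 2)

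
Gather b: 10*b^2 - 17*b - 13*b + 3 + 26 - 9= 10*b^2 - 30*b + 20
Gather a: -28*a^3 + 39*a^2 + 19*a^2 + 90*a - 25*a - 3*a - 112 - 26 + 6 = -28*a^3 + 58*a^2 + 62*a - 132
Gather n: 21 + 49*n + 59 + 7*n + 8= 56*n + 88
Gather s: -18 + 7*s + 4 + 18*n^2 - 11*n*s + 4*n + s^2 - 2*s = 18*n^2 + 4*n + s^2 + s*(5 - 11*n) - 14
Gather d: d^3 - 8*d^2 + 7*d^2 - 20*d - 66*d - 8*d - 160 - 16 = d^3 - d^2 - 94*d - 176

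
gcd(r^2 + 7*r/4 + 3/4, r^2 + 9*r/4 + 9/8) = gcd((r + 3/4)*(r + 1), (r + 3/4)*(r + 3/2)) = r + 3/4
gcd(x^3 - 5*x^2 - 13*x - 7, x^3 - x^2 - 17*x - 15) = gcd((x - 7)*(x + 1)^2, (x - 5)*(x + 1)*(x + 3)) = x + 1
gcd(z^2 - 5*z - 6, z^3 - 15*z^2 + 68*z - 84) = z - 6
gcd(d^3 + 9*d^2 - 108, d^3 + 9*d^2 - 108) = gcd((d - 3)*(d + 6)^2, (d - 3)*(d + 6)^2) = d^3 + 9*d^2 - 108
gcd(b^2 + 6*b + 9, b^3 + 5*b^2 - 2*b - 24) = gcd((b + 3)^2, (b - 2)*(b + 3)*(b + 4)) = b + 3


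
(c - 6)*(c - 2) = c^2 - 8*c + 12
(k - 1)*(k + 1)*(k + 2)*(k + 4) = k^4 + 6*k^3 + 7*k^2 - 6*k - 8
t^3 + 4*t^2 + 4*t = t*(t + 2)^2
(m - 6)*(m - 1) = m^2 - 7*m + 6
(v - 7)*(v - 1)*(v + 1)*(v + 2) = v^4 - 5*v^3 - 15*v^2 + 5*v + 14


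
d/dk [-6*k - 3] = -6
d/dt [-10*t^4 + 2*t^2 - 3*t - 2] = -40*t^3 + 4*t - 3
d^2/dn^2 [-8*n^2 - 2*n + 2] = -16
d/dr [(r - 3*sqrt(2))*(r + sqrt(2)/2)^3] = (r - 17*sqrt(2)/8)*(2*r + sqrt(2))^2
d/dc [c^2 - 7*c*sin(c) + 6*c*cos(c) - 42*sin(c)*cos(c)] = -6*c*sin(c) - 7*c*cos(c) + 2*c - 7*sin(c) + 6*cos(c) - 42*cos(2*c)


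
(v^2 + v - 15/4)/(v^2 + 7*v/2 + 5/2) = (v - 3/2)/(v + 1)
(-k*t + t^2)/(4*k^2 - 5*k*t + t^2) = t/(-4*k + t)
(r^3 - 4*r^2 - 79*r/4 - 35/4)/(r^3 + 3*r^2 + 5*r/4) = (r - 7)/r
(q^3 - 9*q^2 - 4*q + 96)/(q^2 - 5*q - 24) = q - 4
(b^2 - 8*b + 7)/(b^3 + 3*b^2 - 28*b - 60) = (b^2 - 8*b + 7)/(b^3 + 3*b^2 - 28*b - 60)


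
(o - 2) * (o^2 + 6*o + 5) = o^3 + 4*o^2 - 7*o - 10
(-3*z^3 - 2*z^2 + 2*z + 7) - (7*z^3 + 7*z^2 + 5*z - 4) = -10*z^3 - 9*z^2 - 3*z + 11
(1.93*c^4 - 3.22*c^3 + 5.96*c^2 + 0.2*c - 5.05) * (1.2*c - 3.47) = 2.316*c^5 - 10.5611*c^4 + 18.3254*c^3 - 20.4412*c^2 - 6.754*c + 17.5235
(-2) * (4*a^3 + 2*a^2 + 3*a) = -8*a^3 - 4*a^2 - 6*a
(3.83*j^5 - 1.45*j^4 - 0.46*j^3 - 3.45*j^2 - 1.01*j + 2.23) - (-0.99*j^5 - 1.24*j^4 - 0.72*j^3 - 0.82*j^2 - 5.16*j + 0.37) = 4.82*j^5 - 0.21*j^4 + 0.26*j^3 - 2.63*j^2 + 4.15*j + 1.86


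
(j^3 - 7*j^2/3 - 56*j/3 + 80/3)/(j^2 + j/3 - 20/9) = 3*(j^2 - j - 20)/(3*j + 5)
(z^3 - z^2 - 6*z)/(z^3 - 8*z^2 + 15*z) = (z + 2)/(z - 5)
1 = 1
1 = 1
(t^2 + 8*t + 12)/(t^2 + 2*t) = (t + 6)/t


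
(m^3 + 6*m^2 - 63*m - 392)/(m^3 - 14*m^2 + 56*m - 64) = (m^2 + 14*m + 49)/(m^2 - 6*m + 8)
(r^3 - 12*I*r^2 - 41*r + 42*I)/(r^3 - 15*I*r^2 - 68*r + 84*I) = (r - 3*I)/(r - 6*I)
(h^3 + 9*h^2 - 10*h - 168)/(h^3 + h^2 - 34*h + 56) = (h + 6)/(h - 2)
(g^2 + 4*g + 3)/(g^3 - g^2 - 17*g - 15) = 1/(g - 5)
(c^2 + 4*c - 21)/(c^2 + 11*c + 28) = (c - 3)/(c + 4)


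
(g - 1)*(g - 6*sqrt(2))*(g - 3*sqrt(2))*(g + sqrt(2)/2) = g^4 - 17*sqrt(2)*g^3/2 - g^3 + 17*sqrt(2)*g^2/2 + 27*g^2 - 27*g + 18*sqrt(2)*g - 18*sqrt(2)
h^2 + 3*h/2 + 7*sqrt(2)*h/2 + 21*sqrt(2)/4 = (h + 3/2)*(h + 7*sqrt(2)/2)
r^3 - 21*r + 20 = (r - 4)*(r - 1)*(r + 5)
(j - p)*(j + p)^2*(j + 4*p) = j^4 + 5*j^3*p + 3*j^2*p^2 - 5*j*p^3 - 4*p^4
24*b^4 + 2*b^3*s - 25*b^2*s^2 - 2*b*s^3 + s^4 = (-6*b + s)*(-b + s)*(b + s)*(4*b + s)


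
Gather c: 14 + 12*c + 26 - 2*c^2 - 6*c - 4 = -2*c^2 + 6*c + 36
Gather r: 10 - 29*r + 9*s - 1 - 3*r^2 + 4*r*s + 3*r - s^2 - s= -3*r^2 + r*(4*s - 26) - s^2 + 8*s + 9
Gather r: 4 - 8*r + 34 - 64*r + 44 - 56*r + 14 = 96 - 128*r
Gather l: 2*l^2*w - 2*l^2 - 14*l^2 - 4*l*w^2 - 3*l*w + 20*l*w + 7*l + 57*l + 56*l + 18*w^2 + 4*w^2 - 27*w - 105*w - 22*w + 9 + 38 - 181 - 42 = l^2*(2*w - 16) + l*(-4*w^2 + 17*w + 120) + 22*w^2 - 154*w - 176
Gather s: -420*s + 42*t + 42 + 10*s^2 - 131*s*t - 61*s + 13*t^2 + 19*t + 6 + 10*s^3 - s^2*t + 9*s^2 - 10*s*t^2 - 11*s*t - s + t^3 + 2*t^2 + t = 10*s^3 + s^2*(19 - t) + s*(-10*t^2 - 142*t - 482) + t^3 + 15*t^2 + 62*t + 48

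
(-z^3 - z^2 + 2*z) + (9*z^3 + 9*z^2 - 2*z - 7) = 8*z^3 + 8*z^2 - 7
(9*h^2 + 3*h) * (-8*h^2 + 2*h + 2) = -72*h^4 - 6*h^3 + 24*h^2 + 6*h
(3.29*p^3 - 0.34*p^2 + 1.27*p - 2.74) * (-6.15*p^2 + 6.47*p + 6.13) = -20.2335*p^5 + 23.3773*p^4 + 10.1574*p^3 + 22.9837*p^2 - 9.9427*p - 16.7962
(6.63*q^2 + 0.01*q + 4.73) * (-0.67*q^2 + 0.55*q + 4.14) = -4.4421*q^4 + 3.6398*q^3 + 24.2846*q^2 + 2.6429*q + 19.5822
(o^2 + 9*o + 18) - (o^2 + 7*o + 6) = 2*o + 12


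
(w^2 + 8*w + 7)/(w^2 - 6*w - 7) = (w + 7)/(w - 7)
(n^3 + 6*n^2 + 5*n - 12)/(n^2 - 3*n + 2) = (n^2 + 7*n + 12)/(n - 2)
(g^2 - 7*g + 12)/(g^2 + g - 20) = (g - 3)/(g + 5)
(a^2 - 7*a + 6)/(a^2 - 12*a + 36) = (a - 1)/(a - 6)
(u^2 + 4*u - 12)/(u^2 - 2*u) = (u + 6)/u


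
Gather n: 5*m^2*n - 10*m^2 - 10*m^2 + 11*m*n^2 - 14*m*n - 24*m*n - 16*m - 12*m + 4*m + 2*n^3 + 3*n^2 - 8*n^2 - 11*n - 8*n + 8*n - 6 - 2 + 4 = -20*m^2 - 24*m + 2*n^3 + n^2*(11*m - 5) + n*(5*m^2 - 38*m - 11) - 4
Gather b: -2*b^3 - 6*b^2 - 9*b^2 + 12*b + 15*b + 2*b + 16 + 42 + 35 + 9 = -2*b^3 - 15*b^2 + 29*b + 102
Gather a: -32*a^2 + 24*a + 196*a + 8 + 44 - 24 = -32*a^2 + 220*a + 28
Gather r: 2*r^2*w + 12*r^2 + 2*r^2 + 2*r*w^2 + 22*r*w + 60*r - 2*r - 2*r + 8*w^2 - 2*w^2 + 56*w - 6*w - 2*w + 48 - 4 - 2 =r^2*(2*w + 14) + r*(2*w^2 + 22*w + 56) + 6*w^2 + 48*w + 42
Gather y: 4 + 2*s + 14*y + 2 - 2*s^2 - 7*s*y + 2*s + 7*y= -2*s^2 + 4*s + y*(21 - 7*s) + 6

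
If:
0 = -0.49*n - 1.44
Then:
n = -2.94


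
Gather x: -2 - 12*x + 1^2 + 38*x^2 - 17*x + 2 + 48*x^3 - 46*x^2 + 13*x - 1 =48*x^3 - 8*x^2 - 16*x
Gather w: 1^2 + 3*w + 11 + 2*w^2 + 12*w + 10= 2*w^2 + 15*w + 22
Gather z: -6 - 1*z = -z - 6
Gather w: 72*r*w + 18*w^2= 72*r*w + 18*w^2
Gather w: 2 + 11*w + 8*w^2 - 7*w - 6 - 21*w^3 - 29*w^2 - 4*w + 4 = -21*w^3 - 21*w^2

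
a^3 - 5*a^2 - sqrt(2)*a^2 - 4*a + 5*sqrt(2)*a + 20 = (a - 5)*(a - 2*sqrt(2))*(a + sqrt(2))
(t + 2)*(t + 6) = t^2 + 8*t + 12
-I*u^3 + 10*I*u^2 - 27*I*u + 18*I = (u - 6)*(u - 3)*(-I*u + I)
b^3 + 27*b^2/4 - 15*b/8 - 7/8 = (b - 1/2)*(b + 1/4)*(b + 7)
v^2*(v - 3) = v^3 - 3*v^2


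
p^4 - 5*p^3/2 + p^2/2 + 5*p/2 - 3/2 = (p - 3/2)*(p - 1)^2*(p + 1)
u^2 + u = u*(u + 1)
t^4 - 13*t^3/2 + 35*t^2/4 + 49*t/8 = t*(t - 7/2)^2*(t + 1/2)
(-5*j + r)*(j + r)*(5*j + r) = -25*j^3 - 25*j^2*r + j*r^2 + r^3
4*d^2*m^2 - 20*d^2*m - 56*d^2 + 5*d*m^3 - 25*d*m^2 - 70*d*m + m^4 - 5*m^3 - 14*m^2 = (d + m)*(4*d + m)*(m - 7)*(m + 2)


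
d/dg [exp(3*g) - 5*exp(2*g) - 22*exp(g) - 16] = (3*exp(2*g) - 10*exp(g) - 22)*exp(g)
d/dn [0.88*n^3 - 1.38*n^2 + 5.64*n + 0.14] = 2.64*n^2 - 2.76*n + 5.64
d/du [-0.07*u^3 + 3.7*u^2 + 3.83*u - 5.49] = -0.21*u^2 + 7.4*u + 3.83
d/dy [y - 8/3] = 1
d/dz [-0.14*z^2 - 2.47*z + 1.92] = -0.28*z - 2.47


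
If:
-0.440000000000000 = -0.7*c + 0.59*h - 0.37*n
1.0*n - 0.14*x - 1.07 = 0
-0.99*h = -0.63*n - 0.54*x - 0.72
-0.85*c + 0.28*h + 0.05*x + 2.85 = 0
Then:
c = 7.38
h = 9.85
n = 2.93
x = 13.30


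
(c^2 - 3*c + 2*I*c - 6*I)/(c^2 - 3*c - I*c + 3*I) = (c + 2*I)/(c - I)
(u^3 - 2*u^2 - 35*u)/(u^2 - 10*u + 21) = u*(u + 5)/(u - 3)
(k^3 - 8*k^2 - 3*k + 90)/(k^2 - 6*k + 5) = (k^2 - 3*k - 18)/(k - 1)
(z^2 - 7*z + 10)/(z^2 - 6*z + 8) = (z - 5)/(z - 4)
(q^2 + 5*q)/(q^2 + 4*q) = (q + 5)/(q + 4)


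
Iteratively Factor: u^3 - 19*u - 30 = (u + 3)*(u^2 - 3*u - 10) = (u + 2)*(u + 3)*(u - 5)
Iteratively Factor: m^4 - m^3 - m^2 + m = (m - 1)*(m^3 - m) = (m - 1)^2*(m^2 + m) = (m - 1)^2*(m + 1)*(m)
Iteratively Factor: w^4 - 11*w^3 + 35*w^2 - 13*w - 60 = (w + 1)*(w^3 - 12*w^2 + 47*w - 60) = (w - 5)*(w + 1)*(w^2 - 7*w + 12) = (w - 5)*(w - 4)*(w + 1)*(w - 3)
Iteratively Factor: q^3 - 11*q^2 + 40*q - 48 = (q - 4)*(q^2 - 7*q + 12) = (q - 4)*(q - 3)*(q - 4)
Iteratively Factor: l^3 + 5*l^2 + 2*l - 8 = (l + 2)*(l^2 + 3*l - 4) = (l - 1)*(l + 2)*(l + 4)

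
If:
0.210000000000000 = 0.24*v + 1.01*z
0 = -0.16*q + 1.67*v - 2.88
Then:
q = -43.9244791666667*z - 8.8671875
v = 0.875 - 4.20833333333333*z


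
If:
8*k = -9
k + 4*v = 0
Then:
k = -9/8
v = 9/32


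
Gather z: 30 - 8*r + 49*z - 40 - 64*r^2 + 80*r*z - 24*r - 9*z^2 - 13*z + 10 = -64*r^2 - 32*r - 9*z^2 + z*(80*r + 36)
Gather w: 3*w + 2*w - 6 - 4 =5*w - 10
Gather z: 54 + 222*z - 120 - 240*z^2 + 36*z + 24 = -240*z^2 + 258*z - 42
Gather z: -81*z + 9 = 9 - 81*z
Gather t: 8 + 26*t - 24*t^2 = -24*t^2 + 26*t + 8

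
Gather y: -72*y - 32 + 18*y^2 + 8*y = 18*y^2 - 64*y - 32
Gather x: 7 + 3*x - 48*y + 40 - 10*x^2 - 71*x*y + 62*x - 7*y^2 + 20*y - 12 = -10*x^2 + x*(65 - 71*y) - 7*y^2 - 28*y + 35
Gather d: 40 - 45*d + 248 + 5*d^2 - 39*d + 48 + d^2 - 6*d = 6*d^2 - 90*d + 336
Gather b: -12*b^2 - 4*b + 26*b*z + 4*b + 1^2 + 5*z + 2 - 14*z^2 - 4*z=-12*b^2 + 26*b*z - 14*z^2 + z + 3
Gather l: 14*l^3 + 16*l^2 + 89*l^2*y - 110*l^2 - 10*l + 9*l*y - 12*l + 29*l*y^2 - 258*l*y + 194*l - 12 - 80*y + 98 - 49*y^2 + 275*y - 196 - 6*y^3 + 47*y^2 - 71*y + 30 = 14*l^3 + l^2*(89*y - 94) + l*(29*y^2 - 249*y + 172) - 6*y^3 - 2*y^2 + 124*y - 80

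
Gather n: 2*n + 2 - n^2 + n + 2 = -n^2 + 3*n + 4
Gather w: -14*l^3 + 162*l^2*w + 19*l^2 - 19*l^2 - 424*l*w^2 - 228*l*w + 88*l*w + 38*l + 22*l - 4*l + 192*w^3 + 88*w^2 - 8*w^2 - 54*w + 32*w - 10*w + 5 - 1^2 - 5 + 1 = -14*l^3 + 56*l + 192*w^3 + w^2*(80 - 424*l) + w*(162*l^2 - 140*l - 32)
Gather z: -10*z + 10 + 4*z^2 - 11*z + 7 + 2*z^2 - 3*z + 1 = 6*z^2 - 24*z + 18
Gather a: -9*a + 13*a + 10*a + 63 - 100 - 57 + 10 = 14*a - 84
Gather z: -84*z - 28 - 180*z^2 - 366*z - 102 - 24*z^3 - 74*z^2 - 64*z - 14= -24*z^3 - 254*z^2 - 514*z - 144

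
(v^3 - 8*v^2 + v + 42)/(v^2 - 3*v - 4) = (-v^3 + 8*v^2 - v - 42)/(-v^2 + 3*v + 4)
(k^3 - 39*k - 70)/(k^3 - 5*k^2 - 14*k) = (k + 5)/k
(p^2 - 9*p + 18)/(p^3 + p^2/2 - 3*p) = 2*(p^2 - 9*p + 18)/(p*(2*p^2 + p - 6))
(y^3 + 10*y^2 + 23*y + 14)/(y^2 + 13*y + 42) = (y^2 + 3*y + 2)/(y + 6)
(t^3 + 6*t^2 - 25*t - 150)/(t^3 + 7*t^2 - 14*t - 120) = (t - 5)/(t - 4)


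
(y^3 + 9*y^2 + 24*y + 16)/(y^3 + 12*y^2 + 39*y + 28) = (y + 4)/(y + 7)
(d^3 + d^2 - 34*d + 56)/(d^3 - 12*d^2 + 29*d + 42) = (d^3 + d^2 - 34*d + 56)/(d^3 - 12*d^2 + 29*d + 42)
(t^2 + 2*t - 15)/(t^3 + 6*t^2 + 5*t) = (t - 3)/(t*(t + 1))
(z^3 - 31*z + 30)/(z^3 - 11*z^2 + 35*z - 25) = (z + 6)/(z - 5)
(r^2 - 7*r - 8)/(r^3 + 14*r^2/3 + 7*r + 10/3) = 3*(r - 8)/(3*r^2 + 11*r + 10)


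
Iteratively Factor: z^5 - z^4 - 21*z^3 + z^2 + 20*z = (z - 1)*(z^4 - 21*z^2 - 20*z) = (z - 1)*(z + 4)*(z^3 - 4*z^2 - 5*z) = (z - 1)*(z + 1)*(z + 4)*(z^2 - 5*z) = z*(z - 1)*(z + 1)*(z + 4)*(z - 5)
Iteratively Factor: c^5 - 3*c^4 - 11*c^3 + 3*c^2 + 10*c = (c)*(c^4 - 3*c^3 - 11*c^2 + 3*c + 10) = c*(c + 2)*(c^3 - 5*c^2 - c + 5) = c*(c - 1)*(c + 2)*(c^2 - 4*c - 5) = c*(c - 1)*(c + 1)*(c + 2)*(c - 5)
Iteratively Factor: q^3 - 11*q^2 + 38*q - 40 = (q - 5)*(q^2 - 6*q + 8) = (q - 5)*(q - 2)*(q - 4)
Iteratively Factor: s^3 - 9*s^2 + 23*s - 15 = (s - 3)*(s^2 - 6*s + 5) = (s - 5)*(s - 3)*(s - 1)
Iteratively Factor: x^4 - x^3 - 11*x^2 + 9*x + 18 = (x - 2)*(x^3 + x^2 - 9*x - 9) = (x - 3)*(x - 2)*(x^2 + 4*x + 3) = (x - 3)*(x - 2)*(x + 3)*(x + 1)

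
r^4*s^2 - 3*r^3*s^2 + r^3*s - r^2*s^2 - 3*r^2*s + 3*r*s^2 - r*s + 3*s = (r - 3)*(r - 1)*(r*s + 1)*(r*s + s)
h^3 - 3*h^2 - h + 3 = (h - 3)*(h - 1)*(h + 1)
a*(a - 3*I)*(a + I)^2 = a^4 - I*a^3 + 5*a^2 + 3*I*a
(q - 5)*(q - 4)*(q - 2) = q^3 - 11*q^2 + 38*q - 40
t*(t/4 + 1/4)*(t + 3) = t^3/4 + t^2 + 3*t/4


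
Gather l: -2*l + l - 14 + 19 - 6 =-l - 1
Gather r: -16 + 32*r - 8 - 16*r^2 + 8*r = -16*r^2 + 40*r - 24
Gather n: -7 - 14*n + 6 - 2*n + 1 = -16*n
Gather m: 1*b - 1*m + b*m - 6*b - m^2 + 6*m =-5*b - m^2 + m*(b + 5)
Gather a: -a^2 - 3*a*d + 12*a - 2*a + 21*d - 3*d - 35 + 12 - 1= -a^2 + a*(10 - 3*d) + 18*d - 24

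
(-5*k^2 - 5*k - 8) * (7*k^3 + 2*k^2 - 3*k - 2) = -35*k^5 - 45*k^4 - 51*k^3 + 9*k^2 + 34*k + 16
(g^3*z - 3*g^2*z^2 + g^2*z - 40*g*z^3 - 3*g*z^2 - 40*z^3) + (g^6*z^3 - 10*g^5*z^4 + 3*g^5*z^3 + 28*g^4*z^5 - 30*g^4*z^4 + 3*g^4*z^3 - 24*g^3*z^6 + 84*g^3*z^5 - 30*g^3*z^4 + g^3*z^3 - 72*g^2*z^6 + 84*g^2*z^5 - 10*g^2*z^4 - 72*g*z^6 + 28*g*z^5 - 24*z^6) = g^6*z^3 - 10*g^5*z^4 + 3*g^5*z^3 + 28*g^4*z^5 - 30*g^4*z^4 + 3*g^4*z^3 - 24*g^3*z^6 + 84*g^3*z^5 - 30*g^3*z^4 + g^3*z^3 + g^3*z - 72*g^2*z^6 + 84*g^2*z^5 - 10*g^2*z^4 - 3*g^2*z^2 + g^2*z - 72*g*z^6 + 28*g*z^5 - 40*g*z^3 - 3*g*z^2 - 24*z^6 - 40*z^3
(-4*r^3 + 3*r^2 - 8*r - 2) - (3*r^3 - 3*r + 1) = -7*r^3 + 3*r^2 - 5*r - 3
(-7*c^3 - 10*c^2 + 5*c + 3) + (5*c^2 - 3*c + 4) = -7*c^3 - 5*c^2 + 2*c + 7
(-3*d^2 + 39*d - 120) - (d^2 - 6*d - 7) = -4*d^2 + 45*d - 113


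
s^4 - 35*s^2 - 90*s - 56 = (s - 7)*(s + 1)*(s + 2)*(s + 4)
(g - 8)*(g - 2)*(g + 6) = g^3 - 4*g^2 - 44*g + 96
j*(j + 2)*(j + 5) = j^3 + 7*j^2 + 10*j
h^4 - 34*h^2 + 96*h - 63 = (h - 3)^2*(h - 1)*(h + 7)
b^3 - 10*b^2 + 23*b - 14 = (b - 7)*(b - 2)*(b - 1)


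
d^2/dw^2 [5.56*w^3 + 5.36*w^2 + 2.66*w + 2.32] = 33.36*w + 10.72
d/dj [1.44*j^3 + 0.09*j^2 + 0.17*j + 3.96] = 4.32*j^2 + 0.18*j + 0.17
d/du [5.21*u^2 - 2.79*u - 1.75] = 10.42*u - 2.79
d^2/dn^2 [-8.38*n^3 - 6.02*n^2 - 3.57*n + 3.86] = -50.28*n - 12.04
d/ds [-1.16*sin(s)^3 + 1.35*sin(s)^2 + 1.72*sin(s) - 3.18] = (-3.48*sin(s)^2 + 2.7*sin(s) + 1.72)*cos(s)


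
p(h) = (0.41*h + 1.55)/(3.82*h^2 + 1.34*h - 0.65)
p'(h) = (-7.64*h - 1.34)*(0.41*h + 1.55)/(3.82*h^2 + 1.34*h - 0.65)^2 + 0.41/(3.82*h^2 + 1.34*h - 0.65) = (1.5662*h^2 + 0.5494*h - (0.41*h + 1.55)*(7.64*h + 1.34) - 0.2665)/(3.82*h^2 + 1.34*h - 0.65)^2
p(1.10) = 0.37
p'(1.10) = -0.58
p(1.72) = 0.17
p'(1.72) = -0.16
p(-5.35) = -0.01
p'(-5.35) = 0.00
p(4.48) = 0.04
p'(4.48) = -0.01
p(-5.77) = -0.01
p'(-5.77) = 0.00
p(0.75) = 0.74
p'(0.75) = -1.93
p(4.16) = 0.05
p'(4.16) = -0.02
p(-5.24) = -0.01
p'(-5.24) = 0.00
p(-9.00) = -0.01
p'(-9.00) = -0.00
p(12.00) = 0.01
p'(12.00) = -0.00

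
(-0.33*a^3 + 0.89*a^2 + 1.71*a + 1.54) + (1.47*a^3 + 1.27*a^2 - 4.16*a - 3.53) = 1.14*a^3 + 2.16*a^2 - 2.45*a - 1.99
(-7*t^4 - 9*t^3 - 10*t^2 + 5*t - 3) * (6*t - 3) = -42*t^5 - 33*t^4 - 33*t^3 + 60*t^2 - 33*t + 9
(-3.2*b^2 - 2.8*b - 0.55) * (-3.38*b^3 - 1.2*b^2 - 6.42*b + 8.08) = 10.816*b^5 + 13.304*b^4 + 25.763*b^3 - 7.22*b^2 - 19.093*b - 4.444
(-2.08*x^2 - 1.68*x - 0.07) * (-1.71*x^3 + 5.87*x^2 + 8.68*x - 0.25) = 3.5568*x^5 - 9.3368*x^4 - 27.7963*x^3 - 14.4733*x^2 - 0.1876*x + 0.0175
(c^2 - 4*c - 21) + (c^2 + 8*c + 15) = 2*c^2 + 4*c - 6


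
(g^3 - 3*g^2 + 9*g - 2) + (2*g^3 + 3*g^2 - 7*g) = 3*g^3 + 2*g - 2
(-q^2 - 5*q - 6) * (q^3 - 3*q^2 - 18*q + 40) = -q^5 - 2*q^4 + 27*q^3 + 68*q^2 - 92*q - 240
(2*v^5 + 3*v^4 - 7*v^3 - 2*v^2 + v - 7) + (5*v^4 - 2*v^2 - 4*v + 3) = 2*v^5 + 8*v^4 - 7*v^3 - 4*v^2 - 3*v - 4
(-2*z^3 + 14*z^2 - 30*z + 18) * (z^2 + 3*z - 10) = -2*z^5 + 8*z^4 + 32*z^3 - 212*z^2 + 354*z - 180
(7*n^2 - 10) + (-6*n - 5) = 7*n^2 - 6*n - 15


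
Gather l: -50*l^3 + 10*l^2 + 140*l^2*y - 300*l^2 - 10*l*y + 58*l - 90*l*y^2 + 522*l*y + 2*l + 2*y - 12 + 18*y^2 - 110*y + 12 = -50*l^3 + l^2*(140*y - 290) + l*(-90*y^2 + 512*y + 60) + 18*y^2 - 108*y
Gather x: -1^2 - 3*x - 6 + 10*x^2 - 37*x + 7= 10*x^2 - 40*x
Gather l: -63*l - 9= -63*l - 9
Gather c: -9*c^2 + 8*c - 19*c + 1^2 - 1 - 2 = -9*c^2 - 11*c - 2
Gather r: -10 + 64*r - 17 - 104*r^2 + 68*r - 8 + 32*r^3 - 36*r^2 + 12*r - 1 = 32*r^3 - 140*r^2 + 144*r - 36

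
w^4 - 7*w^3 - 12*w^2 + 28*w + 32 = (w - 8)*(w - 2)*(w + 1)*(w + 2)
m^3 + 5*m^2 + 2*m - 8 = (m - 1)*(m + 2)*(m + 4)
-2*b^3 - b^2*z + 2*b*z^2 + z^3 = (-b + z)*(b + z)*(2*b + z)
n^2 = n^2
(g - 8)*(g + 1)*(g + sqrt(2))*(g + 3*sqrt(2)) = g^4 - 7*g^3 + 4*sqrt(2)*g^3 - 28*sqrt(2)*g^2 - 2*g^2 - 32*sqrt(2)*g - 42*g - 48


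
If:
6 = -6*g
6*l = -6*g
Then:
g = -1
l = 1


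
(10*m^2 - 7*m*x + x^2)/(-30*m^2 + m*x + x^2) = (-2*m + x)/(6*m + x)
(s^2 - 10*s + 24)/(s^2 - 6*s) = (s - 4)/s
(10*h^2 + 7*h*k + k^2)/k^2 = 10*h^2/k^2 + 7*h/k + 1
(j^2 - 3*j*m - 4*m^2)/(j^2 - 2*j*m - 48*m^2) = (-j^2 + 3*j*m + 4*m^2)/(-j^2 + 2*j*m + 48*m^2)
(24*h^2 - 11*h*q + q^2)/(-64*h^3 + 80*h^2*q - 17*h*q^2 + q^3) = (-3*h + q)/(8*h^2 - 9*h*q + q^2)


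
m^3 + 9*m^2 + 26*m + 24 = (m + 2)*(m + 3)*(m + 4)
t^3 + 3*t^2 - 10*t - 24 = (t - 3)*(t + 2)*(t + 4)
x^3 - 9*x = x*(x - 3)*(x + 3)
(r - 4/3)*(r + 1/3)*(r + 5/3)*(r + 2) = r^4 + 8*r^3/3 - 7*r^2/9 - 134*r/27 - 40/27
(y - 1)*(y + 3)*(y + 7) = y^3 + 9*y^2 + 11*y - 21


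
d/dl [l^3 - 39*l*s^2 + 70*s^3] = 3*l^2 - 39*s^2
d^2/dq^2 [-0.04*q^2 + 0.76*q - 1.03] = -0.0800000000000000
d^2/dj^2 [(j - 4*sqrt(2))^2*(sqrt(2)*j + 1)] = 6*sqrt(2)*j - 30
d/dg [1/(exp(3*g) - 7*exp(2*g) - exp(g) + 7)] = (-3*exp(2*g) + 14*exp(g) + 1)*exp(g)/(exp(3*g) - 7*exp(2*g) - exp(g) + 7)^2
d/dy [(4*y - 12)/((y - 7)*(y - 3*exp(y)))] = 4*((3 - y)*(y - 3*exp(y)) + (y - 7)*(y - 3)*(3*exp(y) - 1) + (y - 7)*(y - 3*exp(y)))/((y - 7)^2*(y - 3*exp(y))^2)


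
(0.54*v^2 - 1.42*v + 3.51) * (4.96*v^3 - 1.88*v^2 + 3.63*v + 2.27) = 2.6784*v^5 - 8.0584*v^4 + 22.0394*v^3 - 10.5276*v^2 + 9.5179*v + 7.9677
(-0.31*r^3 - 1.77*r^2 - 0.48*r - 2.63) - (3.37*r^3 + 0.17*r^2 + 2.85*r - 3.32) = -3.68*r^3 - 1.94*r^2 - 3.33*r + 0.69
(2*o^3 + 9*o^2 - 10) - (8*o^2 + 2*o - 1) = 2*o^3 + o^2 - 2*o - 9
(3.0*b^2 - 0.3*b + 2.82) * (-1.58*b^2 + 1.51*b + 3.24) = -4.74*b^4 + 5.004*b^3 + 4.8114*b^2 + 3.2862*b + 9.1368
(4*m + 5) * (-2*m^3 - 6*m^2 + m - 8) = -8*m^4 - 34*m^3 - 26*m^2 - 27*m - 40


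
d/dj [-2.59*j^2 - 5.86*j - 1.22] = -5.18*j - 5.86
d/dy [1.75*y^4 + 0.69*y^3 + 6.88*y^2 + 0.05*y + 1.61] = 7.0*y^3 + 2.07*y^2 + 13.76*y + 0.05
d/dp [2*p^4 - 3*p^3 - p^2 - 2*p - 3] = 8*p^3 - 9*p^2 - 2*p - 2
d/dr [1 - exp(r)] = -exp(r)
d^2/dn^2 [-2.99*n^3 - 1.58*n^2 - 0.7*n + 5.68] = -17.94*n - 3.16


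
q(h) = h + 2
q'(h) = 1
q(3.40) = 5.40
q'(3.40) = 1.00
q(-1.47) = 0.53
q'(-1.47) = 1.00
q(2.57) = 4.57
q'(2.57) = 1.00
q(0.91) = 2.91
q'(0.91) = 1.00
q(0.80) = 2.80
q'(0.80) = 1.00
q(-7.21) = -5.21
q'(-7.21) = 1.00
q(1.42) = 3.42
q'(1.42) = 1.00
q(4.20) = 6.20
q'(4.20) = 1.00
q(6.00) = 8.00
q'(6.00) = 1.00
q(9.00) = 11.00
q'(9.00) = 1.00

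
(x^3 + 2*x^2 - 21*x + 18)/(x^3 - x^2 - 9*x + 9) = (x + 6)/(x + 3)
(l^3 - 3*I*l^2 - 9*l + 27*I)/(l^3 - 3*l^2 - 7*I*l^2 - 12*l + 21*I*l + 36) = (l + 3)/(l - 4*I)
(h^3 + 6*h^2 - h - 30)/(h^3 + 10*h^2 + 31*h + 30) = (h - 2)/(h + 2)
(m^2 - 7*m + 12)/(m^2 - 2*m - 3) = (m - 4)/(m + 1)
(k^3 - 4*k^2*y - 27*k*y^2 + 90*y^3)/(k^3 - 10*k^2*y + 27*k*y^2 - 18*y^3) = (-k - 5*y)/(-k + y)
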